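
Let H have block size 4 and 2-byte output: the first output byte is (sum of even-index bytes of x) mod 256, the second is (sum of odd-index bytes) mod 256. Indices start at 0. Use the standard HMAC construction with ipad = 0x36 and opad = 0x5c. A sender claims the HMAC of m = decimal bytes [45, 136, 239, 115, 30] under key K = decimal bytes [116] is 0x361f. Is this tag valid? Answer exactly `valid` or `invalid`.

Key decimal bytes [116] = 74 is 1 byte ≤ B = 4; zero-pad to 4 bytes: K' = 74 00 00 00.
K' ⊕ ipad = 42 36 36 36; K' ⊕ opad = 28 5c 5c 5c.
Inner hash: even-index sum = 434 mod 256 = 178; odd-index sum = 359 mod 256 = 103 → b2 67.
Outer hash (recomputed tag): even-index sum = 310 mod 256 = 54; odd-index sum = 287 mod 256 = 31 → 36 1f.
Recomputed tag = 361f; claimed = 361f → match.

valid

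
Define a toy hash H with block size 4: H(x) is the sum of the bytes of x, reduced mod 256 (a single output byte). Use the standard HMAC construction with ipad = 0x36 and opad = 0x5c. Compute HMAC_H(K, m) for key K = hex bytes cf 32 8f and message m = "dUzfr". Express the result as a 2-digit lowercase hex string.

27

Key hex bytes cf 32 8f is 3 bytes ≤ B = 4; zero-pad to 4 bytes: K' = cf 32 8f 00.
K' ⊕ ipad = f9 04 b9 36.  K' ⊕ opad = 93 6e d3 5c.
Inner input = (K'⊕ipad) ∥ m = f9 04 b9 36 ∥ 64 55 7a 66 72.
Inner hash: sum = 249+4+185+54+100+85+122+102+114 = 1015; mod 256 = 247 → f7.
Outer input = (K'⊕opad) ∥ inner = 93 6e d3 5c ∥ f7.
Outer hash (tag): sum = 147+110+211+92+247 = 807; mod 256 = 39 → 27.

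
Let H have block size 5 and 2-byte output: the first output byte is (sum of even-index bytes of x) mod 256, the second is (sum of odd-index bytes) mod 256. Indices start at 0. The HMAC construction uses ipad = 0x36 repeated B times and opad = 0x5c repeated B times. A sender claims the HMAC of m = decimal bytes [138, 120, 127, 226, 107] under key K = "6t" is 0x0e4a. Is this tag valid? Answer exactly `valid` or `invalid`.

Key "6t" = 36 74 is 2 bytes ≤ B = 5; zero-pad to 5 bytes: K' = 36 74 00 00 00.
K' ⊕ ipad = 00 42 36 36 36; K' ⊕ opad = 6a 28 5c 5c 5c.
Inner hash: even-index sum = 454 mod 256 = 198; odd-index sum = 492 mod 256 = 236 → c6 ec.
Outer hash (recomputed tag): even-index sum = 526 mod 256 = 14; odd-index sum = 330 mod 256 = 74 → 0e 4a.
Recomputed tag = 0e4a; claimed = 0e4a → match.

valid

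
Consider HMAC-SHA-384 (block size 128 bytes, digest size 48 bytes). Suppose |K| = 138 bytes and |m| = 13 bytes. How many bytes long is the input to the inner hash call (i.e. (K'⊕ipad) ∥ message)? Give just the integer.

Key is 138 > 128 bytes, so it is hashed to 48 bytes then zero-padded to 128: |K'| = 128.
Inner input = (K'⊕ipad) ∥ m → 128 + 13 = 141 bytes.

141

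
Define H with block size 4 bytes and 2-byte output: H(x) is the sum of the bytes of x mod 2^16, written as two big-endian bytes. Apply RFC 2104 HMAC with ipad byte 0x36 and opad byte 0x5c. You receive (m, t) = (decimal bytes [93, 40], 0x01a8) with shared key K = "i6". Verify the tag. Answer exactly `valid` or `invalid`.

valid

Key "i6" = 69 36 is 2 bytes ≤ B = 4; zero-pad to 4 bytes: K' = 69 36 00 00.
K' ⊕ ipad = 5f 00 36 36; K' ⊕ opad = 35 6a 5c 5c.
Inner hash: sum = 95+0+54+54+93+40 = 336 → 01 50.
Outer hash (recomputed tag): sum = 53+106+92+92+1+80 = 424 → 01 a8.
Recomputed tag = 01a8; claimed = 01a8 → match.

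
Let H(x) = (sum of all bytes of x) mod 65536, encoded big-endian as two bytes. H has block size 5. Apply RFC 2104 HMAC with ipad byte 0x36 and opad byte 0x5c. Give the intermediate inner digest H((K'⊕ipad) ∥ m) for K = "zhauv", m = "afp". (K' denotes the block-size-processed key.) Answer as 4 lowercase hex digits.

Key "zhauv" = 7a 68 61 75 76 is exactly B = 5 bytes: K' = 7a 68 61 75 76.
K' ⊕ ipad = 4c 5e 57 43 40.
Inner input = 4c 5e 57 43 40 ∥ 61 66 70.
Inner hash: sum = 76+94+87+67+64+97+102+112 = 699 → 02 bb.

02bb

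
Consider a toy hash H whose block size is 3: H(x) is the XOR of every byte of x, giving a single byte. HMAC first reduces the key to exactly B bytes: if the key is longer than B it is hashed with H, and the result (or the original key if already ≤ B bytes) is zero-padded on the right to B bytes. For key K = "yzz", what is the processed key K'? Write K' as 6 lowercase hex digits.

Key "yzz" = 79 7a 7a is exactly B = 3 bytes: K' = 79 7a 7a.

797a7a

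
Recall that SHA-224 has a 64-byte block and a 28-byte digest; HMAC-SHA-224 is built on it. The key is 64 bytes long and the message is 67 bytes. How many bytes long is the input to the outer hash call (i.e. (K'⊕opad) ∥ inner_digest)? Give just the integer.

Key is 64 ≤ 64 bytes, zero-padded: |K'| = 64.
Outer input = (K'⊕opad) ∥ H(inner) → 64 + 28 = 92 bytes.

92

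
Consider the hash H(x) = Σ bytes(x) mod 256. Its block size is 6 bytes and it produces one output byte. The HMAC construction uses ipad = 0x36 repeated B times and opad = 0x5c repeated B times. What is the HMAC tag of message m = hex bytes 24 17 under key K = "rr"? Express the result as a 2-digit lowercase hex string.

Key "rr" = 72 72 is 2 bytes ≤ B = 6; zero-pad to 6 bytes: K' = 72 72 00 00 00 00.
K' ⊕ ipad = 44 44 36 36 36 36.  K' ⊕ opad = 2e 2e 5c 5c 5c 5c.
Inner input = (K'⊕ipad) ∥ m = 44 44 36 36 36 36 ∥ 24 17.
Inner hash: sum = 68+68+54+54+54+54+36+23 = 411; mod 256 = 155 → 9b.
Outer input = (K'⊕opad) ∥ inner = 2e 2e 5c 5c 5c 5c ∥ 9b.
Outer hash (tag): sum = 46+46+92+92+92+92+155 = 615; mod 256 = 103 → 67.

67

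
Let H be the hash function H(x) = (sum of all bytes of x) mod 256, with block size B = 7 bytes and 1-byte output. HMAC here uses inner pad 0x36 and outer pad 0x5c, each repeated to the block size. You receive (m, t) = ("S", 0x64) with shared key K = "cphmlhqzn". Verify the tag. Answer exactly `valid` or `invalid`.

invalid

Key "cphmlhqzn" = 63 70 68 6d 6c 68 71 7a 6e is 9 bytes > B = 7, so hash it first: H(key) = d5, then zero-pad to 7 bytes: K' = d5 00 00 00 00 00 00.
K' ⊕ ipad = e3 36 36 36 36 36 36; K' ⊕ opad = 89 5c 5c 5c 5c 5c 5c.
Inner hash: sum = 227+54+54+54+54+54+54+83 = 634; mod 256 = 122 → 7a.
Outer hash (recomputed tag): sum = 137+92+92+92+92+92+92+122 = 811; mod 256 = 43 → 2b.
Recomputed tag = 2b; claimed = 64 → mismatch.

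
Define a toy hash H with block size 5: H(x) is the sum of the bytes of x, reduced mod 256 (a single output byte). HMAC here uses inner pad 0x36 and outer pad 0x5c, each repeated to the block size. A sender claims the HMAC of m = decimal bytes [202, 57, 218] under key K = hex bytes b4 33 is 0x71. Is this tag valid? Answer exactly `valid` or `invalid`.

Key hex bytes b4 33 is 2 bytes ≤ B = 5; zero-pad to 5 bytes: K' = b4 33 00 00 00.
K' ⊕ ipad = 82 05 36 36 36; K' ⊕ opad = e8 6f 5c 5c 5c.
Inner hash: sum = 130+5+54+54+54+202+57+218 = 774; mod 256 = 6 → 06.
Outer hash (recomputed tag): sum = 232+111+92+92+92+6 = 625; mod 256 = 113 → 71.
Recomputed tag = 71; claimed = 71 → match.

valid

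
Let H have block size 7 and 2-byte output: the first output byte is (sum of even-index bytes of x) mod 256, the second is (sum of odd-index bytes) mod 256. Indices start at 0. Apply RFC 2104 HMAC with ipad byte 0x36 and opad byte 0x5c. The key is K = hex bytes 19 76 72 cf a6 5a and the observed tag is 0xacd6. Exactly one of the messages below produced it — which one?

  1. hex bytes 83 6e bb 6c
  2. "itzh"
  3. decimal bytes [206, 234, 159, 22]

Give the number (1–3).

1

Key hex bytes 19 76 72 cf a6 5a is 6 bytes ≤ B = 7; zero-pad to 7 bytes: K' = 19 76 72 cf a6 5a 00.
K' ⊕ ipad = 2f 40 44 f9 90 6c 36; K' ⊕ opad = 45 2a 2e 93 fa 06 5c.
m1: inner = H(2f 40 44 f9 90 6c 36 83 6e bb 6c) = 13 e3; tag = H(45 2a 2e 93 fa 06 5c 13 e3) = acd6 ← matches
m2: inner = H(2f 40 44 f9 90 6c 36 69 74 7a 68) = 15 88; tag = H(45 2a 2e 93 fa 06 5c 15 88) = 51d8
m3: inner = H(2f 40 44 f9 90 6c 36 ce ea 9f 16) = 39 12; tag = H(45 2a 2e 93 fa 06 5c 39 12) = dbfc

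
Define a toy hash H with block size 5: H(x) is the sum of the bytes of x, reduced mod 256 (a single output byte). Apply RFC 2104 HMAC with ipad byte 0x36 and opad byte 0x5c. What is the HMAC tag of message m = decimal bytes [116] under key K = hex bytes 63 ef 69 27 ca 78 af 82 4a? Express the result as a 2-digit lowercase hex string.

28

Key hex bytes 63 ef 69 27 ca 78 af 82 4a is 9 bytes > B = 5, so hash it first: H(key) = 9f, then zero-pad to 5 bytes: K' = 9f 00 00 00 00.
K' ⊕ ipad = a9 36 36 36 36.  K' ⊕ opad = c3 5c 5c 5c 5c.
Inner input = (K'⊕ipad) ∥ m = a9 36 36 36 36 ∥ 74.
Inner hash: sum = 169+54+54+54+54+116 = 501; mod 256 = 245 → f5.
Outer input = (K'⊕opad) ∥ inner = c3 5c 5c 5c 5c ∥ f5.
Outer hash (tag): sum = 195+92+92+92+92+245 = 808; mod 256 = 40 → 28.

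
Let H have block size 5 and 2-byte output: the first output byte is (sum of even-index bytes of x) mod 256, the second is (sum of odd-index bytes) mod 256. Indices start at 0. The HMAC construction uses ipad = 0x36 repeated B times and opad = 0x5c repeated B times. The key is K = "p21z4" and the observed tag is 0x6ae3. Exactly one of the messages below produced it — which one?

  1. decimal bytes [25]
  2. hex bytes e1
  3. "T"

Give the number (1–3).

Key "p21z4" = 70 32 31 7a 34 is exactly B = 5 bytes: K' = 70 32 31 7a 34.
K' ⊕ ipad = 46 04 07 4c 02; K' ⊕ opad = 2c 6e 6d 26 68.
m1: inner = H(46 04 07 4c 02 19) = 4f 69; tag = H(2c 6e 6d 26 68 4f 69) = 6ae3 ← matches
m2: inner = H(46 04 07 4c 02 e1) = 4f 31; tag = H(2c 6e 6d 26 68 4f 31) = 32e3
m3: inner = H(46 04 07 4c 02 54) = 4f a4; tag = H(2c 6e 6d 26 68 4f a4) = a5e3

1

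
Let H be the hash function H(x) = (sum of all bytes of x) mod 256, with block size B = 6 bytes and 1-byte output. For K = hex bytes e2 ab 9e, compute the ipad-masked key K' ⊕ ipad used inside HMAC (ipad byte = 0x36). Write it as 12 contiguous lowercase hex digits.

d49da8363636

Key hex bytes e2 ab 9e is 3 bytes ≤ B = 6; zero-pad to 6 bytes: K' = e2 ab 9e 00 00 00.
XOR each byte with 0x36: e2⊕36=d4, ab⊕36=9d, 9e⊕36=a8, 00⊕36=36, 00⊕36=36, 00⊕36=36.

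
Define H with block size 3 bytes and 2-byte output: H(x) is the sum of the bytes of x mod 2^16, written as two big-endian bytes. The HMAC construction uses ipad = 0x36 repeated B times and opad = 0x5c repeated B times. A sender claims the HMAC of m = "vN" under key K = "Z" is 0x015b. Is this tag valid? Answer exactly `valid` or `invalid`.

Key "Z" = 5a is 1 byte ≤ B = 3; zero-pad to 3 bytes: K' = 5a 00 00.
K' ⊕ ipad = 6c 36 36; K' ⊕ opad = 06 5c 5c.
Inner hash: sum = 108+54+54+118+78 = 412 → 01 9c.
Outer hash (recomputed tag): sum = 6+92+92+1+156 = 347 → 01 5b.
Recomputed tag = 015b; claimed = 015b → match.

valid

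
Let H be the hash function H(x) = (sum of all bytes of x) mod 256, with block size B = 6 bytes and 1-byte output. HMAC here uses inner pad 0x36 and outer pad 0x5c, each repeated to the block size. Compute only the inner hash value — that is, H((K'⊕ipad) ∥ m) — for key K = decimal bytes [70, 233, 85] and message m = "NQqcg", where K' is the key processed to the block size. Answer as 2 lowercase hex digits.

Key decimal bytes [70, 233, 85] = 46 e9 55 is 3 bytes ≤ B = 6; zero-pad to 6 bytes: K' = 46 e9 55 00 00 00.
K' ⊕ ipad = 70 df 63 36 36 36.
Inner input = 70 df 63 36 36 36 ∥ 4e 51 71 63 67.
Inner hash: sum = 112+223+99+54+54+54+78+81+113+99+103 = 1070; mod 256 = 46 → 2e.

2e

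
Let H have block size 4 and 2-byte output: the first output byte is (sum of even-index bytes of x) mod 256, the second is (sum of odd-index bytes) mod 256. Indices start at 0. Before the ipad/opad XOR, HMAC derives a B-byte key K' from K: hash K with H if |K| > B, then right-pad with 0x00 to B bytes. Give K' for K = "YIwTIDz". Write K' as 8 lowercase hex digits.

|K| = 7 > B = 4, so first hash the key.
H(K): even-index sum = 403 mod 256 = 147; odd-index sum = 225 mod 256 = 225 → 93 e1.
Zero-pad H(K) = 93 e1 to 4 bytes: K' = 93 e1 00 00.

93e10000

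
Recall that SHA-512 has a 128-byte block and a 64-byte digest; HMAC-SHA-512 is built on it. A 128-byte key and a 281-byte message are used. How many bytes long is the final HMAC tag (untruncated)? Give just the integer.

64

The tag is one SHA-512 digest: 64 bytes.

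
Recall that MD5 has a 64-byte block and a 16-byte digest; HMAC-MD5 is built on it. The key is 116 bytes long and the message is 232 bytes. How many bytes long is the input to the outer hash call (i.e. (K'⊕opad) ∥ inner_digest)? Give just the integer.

Key is 116 > 64 bytes, so it is hashed to 16 bytes then zero-padded to 64: |K'| = 64.
Outer input = (K'⊕opad) ∥ H(inner) → 64 + 16 = 80 bytes.

80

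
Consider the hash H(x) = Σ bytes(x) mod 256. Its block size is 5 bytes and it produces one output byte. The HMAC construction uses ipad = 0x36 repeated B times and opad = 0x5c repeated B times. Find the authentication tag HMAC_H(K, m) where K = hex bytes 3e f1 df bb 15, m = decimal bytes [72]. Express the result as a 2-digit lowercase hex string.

72

Key hex bytes 3e f1 df bb 15 is exactly B = 5 bytes: K' = 3e f1 df bb 15.
K' ⊕ ipad = 08 c7 e9 8d 23.  K' ⊕ opad = 62 ad 83 e7 49.
Inner input = (K'⊕ipad) ∥ m = 08 c7 e9 8d 23 ∥ 48.
Inner hash: sum = 8+199+233+141+35+72 = 688; mod 256 = 176 → b0.
Outer input = (K'⊕opad) ∥ inner = 62 ad 83 e7 49 ∥ b0.
Outer hash (tag): sum = 98+173+131+231+73+176 = 882; mod 256 = 114 → 72.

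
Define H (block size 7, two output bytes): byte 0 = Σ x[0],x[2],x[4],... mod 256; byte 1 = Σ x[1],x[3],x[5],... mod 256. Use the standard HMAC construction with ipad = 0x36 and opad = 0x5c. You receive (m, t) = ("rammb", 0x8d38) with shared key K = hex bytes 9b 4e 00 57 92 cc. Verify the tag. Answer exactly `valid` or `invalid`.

Key hex bytes 9b 4e 00 57 92 cc is 6 bytes ≤ B = 7; zero-pad to 7 bytes: K' = 9b 4e 00 57 92 cc 00.
K' ⊕ ipad = ad 78 36 61 a4 fa 36; K' ⊕ opad = c7 12 5c 0b ce 90 5c.
Inner hash: even-index sum = 651 mod 256 = 139; odd-index sum = 788 mod 256 = 20 → 8b 14.
Outer hash (recomputed tag): even-index sum = 609 mod 256 = 97; odd-index sum = 312 mod 256 = 56 → 61 38.
Recomputed tag = 6138; claimed = 8d38 → mismatch.

invalid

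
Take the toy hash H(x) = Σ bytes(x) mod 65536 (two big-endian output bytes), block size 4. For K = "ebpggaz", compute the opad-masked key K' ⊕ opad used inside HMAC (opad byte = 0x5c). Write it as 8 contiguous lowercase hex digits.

Key "ebpggaz" = 65 62 70 67 67 61 7a is 7 bytes > B = 4, so hash it first: H(key) = 02 e0, then zero-pad to 4 bytes: K' = 02 e0 00 00.
XOR each byte with 0x5c: 02⊕5c=5e, e0⊕5c=bc, 00⊕5c=5c, 00⊕5c=5c.

5ebc5c5c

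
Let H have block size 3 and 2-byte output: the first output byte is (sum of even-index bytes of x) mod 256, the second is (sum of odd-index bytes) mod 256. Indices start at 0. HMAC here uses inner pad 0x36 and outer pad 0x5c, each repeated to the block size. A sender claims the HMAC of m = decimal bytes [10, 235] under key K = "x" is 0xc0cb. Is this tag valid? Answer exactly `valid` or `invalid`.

valid

Key "x" = 78 is 1 byte ≤ B = 3; zero-pad to 3 bytes: K' = 78 00 00.
K' ⊕ ipad = 4e 36 36; K' ⊕ opad = 24 5c 5c.
Inner hash: even-index sum = 367 mod 256 = 111; odd-index sum = 64 mod 256 = 64 → 6f 40.
Outer hash (recomputed tag): even-index sum = 192 mod 256 = 192; odd-index sum = 203 mod 256 = 203 → c0 cb.
Recomputed tag = c0cb; claimed = c0cb → match.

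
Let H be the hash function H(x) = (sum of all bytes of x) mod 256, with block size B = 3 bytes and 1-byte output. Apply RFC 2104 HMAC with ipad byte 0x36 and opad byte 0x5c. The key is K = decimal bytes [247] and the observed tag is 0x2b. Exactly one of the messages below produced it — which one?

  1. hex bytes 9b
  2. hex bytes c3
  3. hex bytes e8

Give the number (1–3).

1

Key decimal bytes [247] = f7 is 1 byte ≤ B = 3; zero-pad to 3 bytes: K' = f7 00 00.
K' ⊕ ipad = c1 36 36; K' ⊕ opad = ab 5c 5c.
m1: inner = H(c1 36 36 9b) = c8; tag = H(ab 5c 5c c8) = 2b ← matches
m2: inner = H(c1 36 36 c3) = f0; tag = H(ab 5c 5c f0) = 53
m3: inner = H(c1 36 36 e8) = 15; tag = H(ab 5c 5c 15) = 78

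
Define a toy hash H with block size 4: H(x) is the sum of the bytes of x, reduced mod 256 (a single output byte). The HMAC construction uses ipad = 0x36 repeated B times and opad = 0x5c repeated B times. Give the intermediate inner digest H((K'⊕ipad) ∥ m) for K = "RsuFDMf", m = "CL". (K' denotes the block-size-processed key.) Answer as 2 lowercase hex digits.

72

Key "RsuFDMf" = 52 73 75 46 44 4d 66 is 7 bytes > B = 4, so hash it first: H(key) = 77, then zero-pad to 4 bytes: K' = 77 00 00 00.
K' ⊕ ipad = 41 36 36 36.
Inner input = 41 36 36 36 ∥ 43 4c.
Inner hash: sum = 65+54+54+54+67+76 = 370; mod 256 = 114 → 72.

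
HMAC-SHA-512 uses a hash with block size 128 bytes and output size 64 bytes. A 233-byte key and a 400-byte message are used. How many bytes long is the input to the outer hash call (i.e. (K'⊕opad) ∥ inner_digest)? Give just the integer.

192

Key is 233 > 128 bytes, so it is hashed to 64 bytes then zero-padded to 128: |K'| = 128.
Outer input = (K'⊕opad) ∥ H(inner) → 128 + 64 = 192 bytes.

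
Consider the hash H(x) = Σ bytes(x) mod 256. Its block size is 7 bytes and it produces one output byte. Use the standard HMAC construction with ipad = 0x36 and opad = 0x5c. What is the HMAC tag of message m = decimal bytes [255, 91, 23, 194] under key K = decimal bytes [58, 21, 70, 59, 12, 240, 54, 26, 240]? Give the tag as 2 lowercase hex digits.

Key decimal bytes [58, 21, 70, 59, 12, 240, 54, 26, 240] = 3a 15 46 3b 0c f0 36 1a f0 is 9 bytes > B = 7, so hash it first: H(key) = 0c, then zero-pad to 7 bytes: K' = 0c 00 00 00 00 00 00.
K' ⊕ ipad = 3a 36 36 36 36 36 36.  K' ⊕ opad = 50 5c 5c 5c 5c 5c 5c.
Inner input = (K'⊕ipad) ∥ m = 3a 36 36 36 36 36 36 ∥ ff 5b 17 c2.
Inner hash: sum = 58+54+54+54+54+54+54+255+91+23+194 = 945; mod 256 = 177 → b1.
Outer input = (K'⊕opad) ∥ inner = 50 5c 5c 5c 5c 5c 5c ∥ b1.
Outer hash (tag): sum = 80+92+92+92+92+92+92+177 = 809; mod 256 = 41 → 29.

29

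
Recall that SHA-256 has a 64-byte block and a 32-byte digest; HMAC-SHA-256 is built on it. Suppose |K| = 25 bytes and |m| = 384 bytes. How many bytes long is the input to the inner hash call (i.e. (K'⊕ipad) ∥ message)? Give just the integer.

448

Key is 25 ≤ 64 bytes, zero-padded: |K'| = 64.
Inner input = (K'⊕ipad) ∥ m → 64 + 384 = 448 bytes.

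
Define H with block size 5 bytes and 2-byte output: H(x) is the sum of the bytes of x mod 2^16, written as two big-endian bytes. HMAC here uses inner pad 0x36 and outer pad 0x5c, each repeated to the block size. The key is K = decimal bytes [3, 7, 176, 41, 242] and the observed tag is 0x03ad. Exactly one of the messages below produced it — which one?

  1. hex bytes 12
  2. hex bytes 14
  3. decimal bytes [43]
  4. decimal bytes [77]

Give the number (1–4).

Key decimal bytes [3, 7, 176, 41, 242] = 03 07 b0 29 f2 is exactly B = 5 bytes: K' = 03 07 b0 29 f2.
K' ⊕ ipad = 35 31 86 1f c4; K' ⊕ opad = 5f 5b ec 75 ae.
m1: inner = H(35 31 86 1f c4 12) = 01 e1; tag = H(5f 5b ec 75 ae 01 e1) = 03ab
m2: inner = H(35 31 86 1f c4 14) = 01 e3; tag = H(5f 5b ec 75 ae 01 e3) = 03ad ← matches
m3: inner = H(35 31 86 1f c4 2b) = 01 fa; tag = H(5f 5b ec 75 ae 01 fa) = 03c4
m4: inner = H(35 31 86 1f c4 4d) = 02 1c; tag = H(5f 5b ec 75 ae 02 1c) = 02e7

2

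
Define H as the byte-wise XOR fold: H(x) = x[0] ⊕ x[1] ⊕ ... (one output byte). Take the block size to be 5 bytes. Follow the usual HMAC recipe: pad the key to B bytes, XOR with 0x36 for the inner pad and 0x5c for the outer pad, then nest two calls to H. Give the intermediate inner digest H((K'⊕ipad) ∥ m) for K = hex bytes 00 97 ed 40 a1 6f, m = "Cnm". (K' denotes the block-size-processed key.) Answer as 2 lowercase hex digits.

Key hex bytes 00 97 ed 40 a1 6f is 6 bytes > B = 5, so hash it first: H(key) = f4, then zero-pad to 5 bytes: K' = f4 00 00 00 00.
K' ⊕ ipad = c2 36 36 36 36.
Inner input = c2 36 36 36 36 ∥ 43 6e 6d.
Inner hash: XOR c2⊕36⊕36⊕36⊕36⊕43⊕6e⊕6d = 82.

82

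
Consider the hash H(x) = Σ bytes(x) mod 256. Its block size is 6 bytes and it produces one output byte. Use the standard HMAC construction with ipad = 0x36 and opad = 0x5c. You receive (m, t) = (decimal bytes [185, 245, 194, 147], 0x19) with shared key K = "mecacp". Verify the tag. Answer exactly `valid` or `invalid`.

Key "mecacp" = 6d 65 63 61 63 70 is exactly B = 6 bytes: K' = 6d 65 63 61 63 70.
K' ⊕ ipad = 5b 53 55 57 55 46; K' ⊕ opad = 31 39 3f 3d 3f 2c.
Inner hash: sum = 91+83+85+87+85+70+185+245+194+147 = 1272; mod 256 = 248 → f8.
Outer hash (recomputed tag): sum = 49+57+63+61+63+44+248 = 585; mod 256 = 73 → 49.
Recomputed tag = 49; claimed = 19 → mismatch.

invalid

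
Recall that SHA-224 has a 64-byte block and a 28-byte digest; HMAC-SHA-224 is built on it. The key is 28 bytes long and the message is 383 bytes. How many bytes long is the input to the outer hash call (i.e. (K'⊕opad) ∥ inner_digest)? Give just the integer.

92

Key is 28 ≤ 64 bytes, zero-padded: |K'| = 64.
Outer input = (K'⊕opad) ∥ H(inner) → 64 + 28 = 92 bytes.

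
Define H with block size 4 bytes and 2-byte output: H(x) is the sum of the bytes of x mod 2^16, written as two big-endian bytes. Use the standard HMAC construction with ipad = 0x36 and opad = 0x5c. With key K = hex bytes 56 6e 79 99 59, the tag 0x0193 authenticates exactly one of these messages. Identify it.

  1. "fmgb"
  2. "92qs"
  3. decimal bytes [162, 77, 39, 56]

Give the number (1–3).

Key hex bytes 56 6e 79 99 59 is 5 bytes > B = 4, so hash it first: H(key) = 02 2f, then zero-pad to 4 bytes: K' = 02 2f 00 00.
K' ⊕ ipad = 34 19 36 36; K' ⊕ opad = 5e 73 5c 5c.
m1: inner = H(34 19 36 36 66 6d 67 62) = 02 55; tag = H(5e 73 5c 5c 02 55) = 01e0
m2: inner = H(34 19 36 36 39 32 71 73) = 02 08; tag = H(5e 73 5c 5c 02 08) = 0193 ← matches
m3: inner = H(34 19 36 36 a2 4d 27 38) = 02 07; tag = H(5e 73 5c 5c 02 07) = 0192

2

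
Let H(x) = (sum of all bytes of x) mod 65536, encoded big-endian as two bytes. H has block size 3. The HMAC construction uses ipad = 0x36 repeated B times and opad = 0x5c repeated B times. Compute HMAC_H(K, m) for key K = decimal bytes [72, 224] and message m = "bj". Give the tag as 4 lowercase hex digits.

Key decimal bytes [72, 224] = 48 e0 is 2 bytes ≤ B = 3; zero-pad to 3 bytes: K' = 48 e0 00.
K' ⊕ ipad = 7e d6 36.  K' ⊕ opad = 14 bc 5c.
Inner input = (K'⊕ipad) ∥ m = 7e d6 36 ∥ 62 6a.
Inner hash: sum = 126+214+54+98+106 = 598 → 02 56.
Outer input = (K'⊕opad) ∥ inner = 14 bc 5c ∥ 02 56.
Outer hash (tag): sum = 20+188+92+2+86 = 388 → 01 84.

0184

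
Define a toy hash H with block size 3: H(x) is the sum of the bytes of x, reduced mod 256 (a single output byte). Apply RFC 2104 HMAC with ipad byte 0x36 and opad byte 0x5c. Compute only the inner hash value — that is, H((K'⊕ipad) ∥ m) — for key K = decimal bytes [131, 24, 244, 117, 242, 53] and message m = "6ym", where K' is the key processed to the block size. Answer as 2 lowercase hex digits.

Key decimal bytes [131, 24, 244, 117, 242, 53] = 83 18 f4 75 f2 35 is 6 bytes > B = 3, so hash it first: H(key) = 2b, then zero-pad to 3 bytes: K' = 2b 00 00.
K' ⊕ ipad = 1d 36 36.
Inner input = 1d 36 36 ∥ 36 79 6d.
Inner hash: sum = 29+54+54+54+121+109 = 421; mod 256 = 165 → a5.

a5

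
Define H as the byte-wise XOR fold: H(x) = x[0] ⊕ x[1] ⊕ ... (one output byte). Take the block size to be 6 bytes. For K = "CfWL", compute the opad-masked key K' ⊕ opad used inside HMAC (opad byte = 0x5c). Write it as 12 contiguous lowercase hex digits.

Key "CfWL" = 43 66 57 4c is 4 bytes ≤ B = 6; zero-pad to 6 bytes: K' = 43 66 57 4c 00 00.
XOR each byte with 0x5c: 43⊕5c=1f, 66⊕5c=3a, 57⊕5c=0b, 4c⊕5c=10, 00⊕5c=5c, 00⊕5c=5c.

1f3a0b105c5c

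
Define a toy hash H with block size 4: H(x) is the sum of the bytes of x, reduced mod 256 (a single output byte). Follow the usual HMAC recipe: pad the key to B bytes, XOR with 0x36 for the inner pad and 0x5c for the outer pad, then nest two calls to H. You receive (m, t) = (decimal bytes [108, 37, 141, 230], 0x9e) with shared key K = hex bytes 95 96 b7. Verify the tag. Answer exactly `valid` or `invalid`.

invalid

Key hex bytes 95 96 b7 is 3 bytes ≤ B = 4; zero-pad to 4 bytes: K' = 95 96 b7 00.
K' ⊕ ipad = a3 a0 81 36; K' ⊕ opad = c9 ca eb 5c.
Inner hash: sum = 163+160+129+54+108+37+141+230 = 1022; mod 256 = 254 → fe.
Outer hash (recomputed tag): sum = 201+202+235+92+254 = 984; mod 256 = 216 → d8.
Recomputed tag = d8; claimed = 9e → mismatch.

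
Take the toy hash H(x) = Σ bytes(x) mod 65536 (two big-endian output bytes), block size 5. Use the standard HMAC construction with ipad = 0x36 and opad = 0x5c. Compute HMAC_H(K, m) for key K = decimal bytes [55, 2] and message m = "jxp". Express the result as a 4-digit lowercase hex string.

Key decimal bytes [55, 2] = 37 02 is 2 bytes ≤ B = 5; zero-pad to 5 bytes: K' = 37 02 00 00 00.
K' ⊕ ipad = 01 34 36 36 36.  K' ⊕ opad = 6b 5e 5c 5c 5c.
Inner input = (K'⊕ipad) ∥ m = 01 34 36 36 36 ∥ 6a 78 70.
Inner hash: sum = 1+52+54+54+54+106+120+112 = 553 → 02 29.
Outer input = (K'⊕opad) ∥ inner = 6b 5e 5c 5c 5c ∥ 02 29.
Outer hash (tag): sum = 107+94+92+92+92+2+41 = 520 → 02 08.

0208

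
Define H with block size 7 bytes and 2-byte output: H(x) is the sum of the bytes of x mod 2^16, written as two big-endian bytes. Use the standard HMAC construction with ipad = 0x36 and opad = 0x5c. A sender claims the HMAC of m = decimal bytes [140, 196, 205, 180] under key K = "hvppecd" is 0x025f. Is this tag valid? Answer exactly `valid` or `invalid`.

valid

Key "hvppecd" = 68 76 70 70 65 63 64 is exactly B = 7 bytes: K' = 68 76 70 70 65 63 64.
K' ⊕ ipad = 5e 40 46 46 53 55 52; K' ⊕ opad = 34 2a 2c 2c 39 3f 38.
Inner hash: sum = 94+64+70+70+83+85+82+140+196+205+180 = 1269 → 04 f5.
Outer hash (recomputed tag): sum = 52+42+44+44+57+63+56+4+245 = 607 → 02 5f.
Recomputed tag = 025f; claimed = 025f → match.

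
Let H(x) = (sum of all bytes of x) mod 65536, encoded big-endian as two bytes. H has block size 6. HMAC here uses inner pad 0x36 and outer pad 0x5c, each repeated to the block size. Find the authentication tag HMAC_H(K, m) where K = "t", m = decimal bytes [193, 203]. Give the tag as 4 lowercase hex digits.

Key "t" = 74 is 1 byte ≤ B = 6; zero-pad to 6 bytes: K' = 74 00 00 00 00 00.
K' ⊕ ipad = 42 36 36 36 36 36.  K' ⊕ opad = 28 5c 5c 5c 5c 5c.
Inner input = (K'⊕ipad) ∥ m = 42 36 36 36 36 36 ∥ c1 cb.
Inner hash: sum = 66+54+54+54+54+54+193+203 = 732 → 02 dc.
Outer input = (K'⊕opad) ∥ inner = 28 5c 5c 5c 5c 5c ∥ 02 dc.
Outer hash (tag): sum = 40+92+92+92+92+92+2+220 = 722 → 02 d2.

02d2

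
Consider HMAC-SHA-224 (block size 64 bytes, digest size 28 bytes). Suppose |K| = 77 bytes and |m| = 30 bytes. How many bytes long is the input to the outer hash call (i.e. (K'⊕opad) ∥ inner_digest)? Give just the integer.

92

Key is 77 > 64 bytes, so it is hashed to 28 bytes then zero-padded to 64: |K'| = 64.
Outer input = (K'⊕opad) ∥ H(inner) → 64 + 28 = 92 bytes.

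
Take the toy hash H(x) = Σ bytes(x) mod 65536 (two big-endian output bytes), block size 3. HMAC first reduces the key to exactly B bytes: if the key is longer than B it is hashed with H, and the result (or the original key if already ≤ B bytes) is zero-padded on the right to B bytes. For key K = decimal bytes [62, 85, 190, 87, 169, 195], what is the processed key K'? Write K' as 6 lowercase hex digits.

|K| = 6 > B = 3, so first hash the key.
H(K): sum = 62+85+190+87+169+195 = 788 → 03 14.
Zero-pad H(K) = 03 14 to 3 bytes: K' = 03 14 00.

031400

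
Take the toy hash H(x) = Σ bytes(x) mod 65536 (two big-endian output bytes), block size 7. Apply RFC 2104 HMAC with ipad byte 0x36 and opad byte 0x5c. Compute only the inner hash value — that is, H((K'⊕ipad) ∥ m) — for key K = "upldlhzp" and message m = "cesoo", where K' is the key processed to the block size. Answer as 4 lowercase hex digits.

Key "upldlhzp" = 75 70 6c 64 6c 68 7a 70 is 8 bytes > B = 7, so hash it first: H(key) = 03 73, then zero-pad to 7 bytes: K' = 03 73 00 00 00 00 00.
K' ⊕ ipad = 35 45 36 36 36 36 36.
Inner input = 35 45 36 36 36 36 36 ∥ 63 65 73 6f 6f.
Inner hash: sum = 53+69+54+54+54+54+54+99+101+115+111+111 = 929 → 03 a1.

03a1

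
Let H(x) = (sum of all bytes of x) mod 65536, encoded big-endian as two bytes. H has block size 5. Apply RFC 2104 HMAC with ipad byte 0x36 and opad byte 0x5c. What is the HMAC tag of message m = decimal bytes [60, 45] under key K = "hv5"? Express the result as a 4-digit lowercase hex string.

01f6

Key "hv5" = 68 76 35 is 3 bytes ≤ B = 5; zero-pad to 5 bytes: K' = 68 76 35 00 00.
K' ⊕ ipad = 5e 40 03 36 36.  K' ⊕ opad = 34 2a 69 5c 5c.
Inner input = (K'⊕ipad) ∥ m = 5e 40 03 36 36 ∥ 3c 2d.
Inner hash: sum = 94+64+3+54+54+60+45 = 374 → 01 76.
Outer input = (K'⊕opad) ∥ inner = 34 2a 69 5c 5c ∥ 01 76.
Outer hash (tag): sum = 52+42+105+92+92+1+118 = 502 → 01 f6.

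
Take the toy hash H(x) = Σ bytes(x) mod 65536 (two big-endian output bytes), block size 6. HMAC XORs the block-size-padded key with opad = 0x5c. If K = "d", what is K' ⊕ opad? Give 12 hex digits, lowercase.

Key "d" = 64 is 1 byte ≤ B = 6; zero-pad to 6 bytes: K' = 64 00 00 00 00 00.
XOR each byte with 0x5c: 64⊕5c=38, 00⊕5c=5c, 00⊕5c=5c, 00⊕5c=5c, 00⊕5c=5c, 00⊕5c=5c.

385c5c5c5c5c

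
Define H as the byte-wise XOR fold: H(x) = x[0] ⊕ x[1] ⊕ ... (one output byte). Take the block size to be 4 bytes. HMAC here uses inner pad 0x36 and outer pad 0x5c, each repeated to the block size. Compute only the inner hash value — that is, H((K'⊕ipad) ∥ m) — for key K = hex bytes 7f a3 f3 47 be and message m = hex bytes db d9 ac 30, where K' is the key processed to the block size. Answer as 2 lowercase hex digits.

48

Key hex bytes 7f a3 f3 47 be is 5 bytes > B = 4, so hash it first: H(key) = d6, then zero-pad to 4 bytes: K' = d6 00 00 00.
K' ⊕ ipad = e0 36 36 36.
Inner input = e0 36 36 36 ∥ db d9 ac 30.
Inner hash: XOR e0⊕36⊕36⊕36⊕db⊕d9⊕ac⊕30 = 48.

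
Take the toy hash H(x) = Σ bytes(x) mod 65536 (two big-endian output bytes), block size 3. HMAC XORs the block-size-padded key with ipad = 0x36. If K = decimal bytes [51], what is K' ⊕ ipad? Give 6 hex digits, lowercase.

Key decimal bytes [51] = 33 is 1 byte ≤ B = 3; zero-pad to 3 bytes: K' = 33 00 00.
XOR each byte with 0x36: 33⊕36=05, 00⊕36=36, 00⊕36=36.

053636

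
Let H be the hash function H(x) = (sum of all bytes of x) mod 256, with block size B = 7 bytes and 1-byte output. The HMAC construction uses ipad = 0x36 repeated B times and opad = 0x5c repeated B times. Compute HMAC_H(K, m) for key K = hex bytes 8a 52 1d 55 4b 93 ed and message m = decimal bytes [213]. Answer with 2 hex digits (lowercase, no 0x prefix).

Key hex bytes 8a 52 1d 55 4b 93 ed is exactly B = 7 bytes: K' = 8a 52 1d 55 4b 93 ed.
K' ⊕ ipad = bc 64 2b 63 7d a5 db.  K' ⊕ opad = d6 0e 41 09 17 cf b1.
Inner input = (K'⊕ipad) ∥ m = bc 64 2b 63 7d a5 db ∥ d5.
Inner hash: sum = 188+100+43+99+125+165+219+213 = 1152; mod 256 = 128 → 80.
Outer input = (K'⊕opad) ∥ inner = d6 0e 41 09 17 cf b1 ∥ 80.
Outer hash (tag): sum = 214+14+65+9+23+207+177+128 = 837; mod 256 = 69 → 45.

45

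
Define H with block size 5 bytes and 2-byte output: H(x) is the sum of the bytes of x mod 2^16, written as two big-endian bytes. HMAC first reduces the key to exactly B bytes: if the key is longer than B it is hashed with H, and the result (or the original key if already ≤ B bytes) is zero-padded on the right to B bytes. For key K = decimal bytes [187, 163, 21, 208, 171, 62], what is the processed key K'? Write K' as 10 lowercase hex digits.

|K| = 6 > B = 5, so first hash the key.
H(K): sum = 187+163+21+208+171+62 = 812 → 03 2c.
Zero-pad H(K) = 03 2c to 5 bytes: K' = 03 2c 00 00 00.

032c000000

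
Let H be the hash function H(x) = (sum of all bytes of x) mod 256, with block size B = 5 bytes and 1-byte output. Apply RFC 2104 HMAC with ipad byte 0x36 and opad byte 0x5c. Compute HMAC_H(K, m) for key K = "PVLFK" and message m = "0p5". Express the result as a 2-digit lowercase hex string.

59

Key "PVLFK" = 50 56 4c 46 4b is exactly B = 5 bytes: K' = 50 56 4c 46 4b.
K' ⊕ ipad = 66 60 7a 70 7d.  K' ⊕ opad = 0c 0a 10 1a 17.
Inner input = (K'⊕ipad) ∥ m = 66 60 7a 70 7d ∥ 30 70 35.
Inner hash: sum = 102+96+122+112+125+48+112+53 = 770; mod 256 = 2 → 02.
Outer input = (K'⊕opad) ∥ inner = 0c 0a 10 1a 17 ∥ 02.
Outer hash (tag): sum = 12+10+16+26+23+2 = 89 → 59.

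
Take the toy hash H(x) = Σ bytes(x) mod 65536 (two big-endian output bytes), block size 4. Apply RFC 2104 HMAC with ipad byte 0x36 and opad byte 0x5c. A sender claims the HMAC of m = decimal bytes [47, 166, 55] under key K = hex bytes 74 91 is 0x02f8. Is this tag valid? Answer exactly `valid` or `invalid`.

Key hex bytes 74 91 is 2 bytes ≤ B = 4; zero-pad to 4 bytes: K' = 74 91 00 00.
K' ⊕ ipad = 42 a7 36 36; K' ⊕ opad = 28 cd 5c 5c.
Inner hash: sum = 66+167+54+54+47+166+55 = 609 → 02 61.
Outer hash (recomputed tag): sum = 40+205+92+92+2+97 = 528 → 02 10.
Recomputed tag = 0210; claimed = 02f8 → mismatch.

invalid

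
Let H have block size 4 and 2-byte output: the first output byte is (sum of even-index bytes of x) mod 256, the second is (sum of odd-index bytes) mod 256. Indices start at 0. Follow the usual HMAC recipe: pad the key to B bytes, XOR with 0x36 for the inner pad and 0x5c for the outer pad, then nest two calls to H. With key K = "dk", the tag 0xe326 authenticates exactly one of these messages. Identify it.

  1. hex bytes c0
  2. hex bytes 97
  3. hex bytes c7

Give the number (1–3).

Key "dk" = 64 6b is 2 bytes ≤ B = 4; zero-pad to 4 bytes: K' = 64 6b 00 00.
K' ⊕ ipad = 52 5d 36 36; K' ⊕ opad = 38 37 5c 5c.
m1: inner = H(52 5d 36 36 c0) = 48 93; tag = H(38 37 5c 5c 48 93) = dc26
m2: inner = H(52 5d 36 36 97) = 1f 93; tag = H(38 37 5c 5c 1f 93) = b326
m3: inner = H(52 5d 36 36 c7) = 4f 93; tag = H(38 37 5c 5c 4f 93) = e326 ← matches

3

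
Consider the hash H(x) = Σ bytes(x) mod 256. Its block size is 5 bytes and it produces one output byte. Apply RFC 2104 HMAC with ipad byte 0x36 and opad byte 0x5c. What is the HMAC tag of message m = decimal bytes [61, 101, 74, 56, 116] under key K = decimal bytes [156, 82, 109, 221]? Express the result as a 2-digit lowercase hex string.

Key decimal bytes [156, 82, 109, 221] = 9c 52 6d dd is 4 bytes ≤ B = 5; zero-pad to 5 bytes: K' = 9c 52 6d dd 00.
K' ⊕ ipad = aa 64 5b eb 36.  K' ⊕ opad = c0 0e 31 81 5c.
Inner input = (K'⊕ipad) ∥ m = aa 64 5b eb 36 ∥ 3d 65 4a 38 74.
Inner hash: sum = 170+100+91+235+54+61+101+74+56+116 = 1058; mod 256 = 34 → 22.
Outer input = (K'⊕opad) ∥ inner = c0 0e 31 81 5c ∥ 22.
Outer hash (tag): sum = 192+14+49+129+92+34 = 510; mod 256 = 254 → fe.

fe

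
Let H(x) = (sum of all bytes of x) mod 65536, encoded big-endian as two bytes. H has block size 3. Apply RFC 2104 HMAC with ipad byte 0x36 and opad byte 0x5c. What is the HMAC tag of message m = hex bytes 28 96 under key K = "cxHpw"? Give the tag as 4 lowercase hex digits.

Key "cxHpw" = 63 78 48 70 77 is 5 bytes > B = 3, so hash it first: H(key) = 02 0a, then zero-pad to 3 bytes: K' = 02 0a 00.
K' ⊕ ipad = 34 3c 36.  K' ⊕ opad = 5e 56 5c.
Inner input = (K'⊕ipad) ∥ m = 34 3c 36 ∥ 28 96.
Inner hash: sum = 52+60+54+40+150 = 356 → 01 64.
Outer input = (K'⊕opad) ∥ inner = 5e 56 5c ∥ 01 64.
Outer hash (tag): sum = 94+86+92+1+100 = 373 → 01 75.

0175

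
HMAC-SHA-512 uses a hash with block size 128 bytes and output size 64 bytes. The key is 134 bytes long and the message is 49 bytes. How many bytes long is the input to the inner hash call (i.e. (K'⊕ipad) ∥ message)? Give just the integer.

177

Key is 134 > 128 bytes, so it is hashed to 64 bytes then zero-padded to 128: |K'| = 128.
Inner input = (K'⊕ipad) ∥ m → 128 + 49 = 177 bytes.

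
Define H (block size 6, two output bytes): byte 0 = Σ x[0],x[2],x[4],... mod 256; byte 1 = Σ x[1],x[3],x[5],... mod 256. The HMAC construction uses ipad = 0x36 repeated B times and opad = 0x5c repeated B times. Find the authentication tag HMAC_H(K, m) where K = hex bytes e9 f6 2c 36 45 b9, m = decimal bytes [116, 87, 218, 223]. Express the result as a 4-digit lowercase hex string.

f87e

Key hex bytes e9 f6 2c 36 45 b9 is exactly B = 6 bytes: K' = e9 f6 2c 36 45 b9.
K' ⊕ ipad = df c0 1a 00 73 8f.  K' ⊕ opad = b5 aa 70 6a 19 e5.
Inner input = (K'⊕ipad) ∥ m = df c0 1a 00 73 8f ∥ 74 57 da df.
Inner hash: even-index sum = 698 mod 256 = 186; odd-index sum = 645 mod 256 = 133 → ba 85.
Outer input = (K'⊕opad) ∥ inner = b5 aa 70 6a 19 e5 ∥ ba 85.
Outer hash (tag): even-index sum = 504 mod 256 = 248; odd-index sum = 638 mod 256 = 126 → f8 7e.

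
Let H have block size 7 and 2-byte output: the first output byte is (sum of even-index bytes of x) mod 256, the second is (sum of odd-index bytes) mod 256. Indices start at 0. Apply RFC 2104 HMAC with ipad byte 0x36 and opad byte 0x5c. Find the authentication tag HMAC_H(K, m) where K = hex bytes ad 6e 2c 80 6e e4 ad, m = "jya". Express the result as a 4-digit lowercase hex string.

Key hex bytes ad 6e 2c 80 6e e4 ad is exactly B = 7 bytes: K' = ad 6e 2c 80 6e e4 ad.
K' ⊕ ipad = 9b 58 1a b6 58 d2 9b.  K' ⊕ opad = f1 32 70 dc 32 b8 f1.
Inner input = (K'⊕ipad) ∥ m = 9b 58 1a b6 58 d2 9b ∥ 6a 79 61.
Inner hash: even-index sum = 545 mod 256 = 33; odd-index sum = 683 mod 256 = 171 → 21 ab.
Outer input = (K'⊕opad) ∥ inner = f1 32 70 dc 32 b8 f1 ∥ 21 ab.
Outer hash (tag): even-index sum = 815 mod 256 = 47; odd-index sum = 487 mod 256 = 231 → 2f e7.

2fe7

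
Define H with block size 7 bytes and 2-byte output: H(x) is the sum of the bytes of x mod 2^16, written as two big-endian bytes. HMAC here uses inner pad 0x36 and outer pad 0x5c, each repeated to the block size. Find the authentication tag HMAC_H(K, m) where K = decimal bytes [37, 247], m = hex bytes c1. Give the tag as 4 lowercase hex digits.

0395

Key decimal bytes [37, 247] = 25 f7 is 2 bytes ≤ B = 7; zero-pad to 7 bytes: K' = 25 f7 00 00 00 00 00.
K' ⊕ ipad = 13 c1 36 36 36 36 36.  K' ⊕ opad = 79 ab 5c 5c 5c 5c 5c.
Inner input = (K'⊕ipad) ∥ m = 13 c1 36 36 36 36 36 ∥ c1.
Inner hash: sum = 19+193+54+54+54+54+54+193 = 675 → 02 a3.
Outer input = (K'⊕opad) ∥ inner = 79 ab 5c 5c 5c 5c 5c ∥ 02 a3.
Outer hash (tag): sum = 121+171+92+92+92+92+92+2+163 = 917 → 03 95.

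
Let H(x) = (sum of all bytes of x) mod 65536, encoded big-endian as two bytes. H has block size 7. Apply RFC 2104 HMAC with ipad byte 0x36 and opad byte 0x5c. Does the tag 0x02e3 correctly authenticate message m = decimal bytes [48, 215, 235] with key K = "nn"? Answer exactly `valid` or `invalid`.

Key "nn" = 6e 6e is 2 bytes ≤ B = 7; zero-pad to 7 bytes: K' = 6e 6e 00 00 00 00 00.
K' ⊕ ipad = 58 58 36 36 36 36 36; K' ⊕ opad = 32 32 5c 5c 5c 5c 5c.
Inner hash: sum = 88+88+54+54+54+54+54+48+215+235 = 944 → 03 b0.
Outer hash (recomputed tag): sum = 50+50+92+92+92+92+92+3+176 = 739 → 02 e3.
Recomputed tag = 02e3; claimed = 02e3 → match.

valid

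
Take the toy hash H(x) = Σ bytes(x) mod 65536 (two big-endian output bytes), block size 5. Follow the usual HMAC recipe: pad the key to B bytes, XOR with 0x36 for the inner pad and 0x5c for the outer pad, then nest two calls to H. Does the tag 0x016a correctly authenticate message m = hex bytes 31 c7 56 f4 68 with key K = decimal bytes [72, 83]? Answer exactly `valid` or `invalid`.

valid

Key decimal bytes [72, 83] = 48 53 is 2 bytes ≤ B = 5; zero-pad to 5 bytes: K' = 48 53 00 00 00.
K' ⊕ ipad = 7e 65 36 36 36; K' ⊕ opad = 14 0f 5c 5c 5c.
Inner hash: sum = 126+101+54+54+54+49+199+86+244+104 = 1071 → 04 2f.
Outer hash (recomputed tag): sum = 20+15+92+92+92+4+47 = 362 → 01 6a.
Recomputed tag = 016a; claimed = 016a → match.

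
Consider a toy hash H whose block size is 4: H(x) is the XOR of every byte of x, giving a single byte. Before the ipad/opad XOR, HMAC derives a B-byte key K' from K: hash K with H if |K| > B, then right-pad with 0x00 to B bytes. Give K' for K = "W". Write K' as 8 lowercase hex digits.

Key "W" = 57 is 1 byte ≤ B = 4; zero-pad to 4 bytes: K' = 57 00 00 00.

57000000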